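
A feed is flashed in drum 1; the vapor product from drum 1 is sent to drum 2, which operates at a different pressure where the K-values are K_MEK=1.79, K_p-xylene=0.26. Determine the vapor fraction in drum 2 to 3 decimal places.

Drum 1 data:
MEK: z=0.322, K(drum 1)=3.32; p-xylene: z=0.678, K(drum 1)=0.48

V/F (drum 2) = 0.325

Drum 1:
Rachford–Rice: g(ψ₁) = Σ zᵢ(Kᵢ−1)/(1+ψ₁(Kᵢ−1)) = 0.
g(0) = ΣzᵢKᵢ − 1 = 0.394 and g(1) = 1 − Σzᵢ/Kᵢ = -0.509, so a root lies in (0, 1).
Binary case is linear: z₁(K₁−1)(1+ψ₁(K₂−1)) + z₂(K₂−1)(1+ψ₁(K₁−1)) = 0
⇒ ψ₁ = [z₁(K₁−1)+z₂(K₂−1)] / [−(K₁−1)(K₂−1)] = 0.3945/1.2064 = 0.327
Drum-1 compositions:
  MEK: x = 0.183, y = 0.608
  p-xylene: x = 0.817, y = 0.392
Drum-2 feed = drum-1 vapor: z₂ = (0.6079, 0.3921).
Drum 2:
Let ψ₂ = V/F and solve Σ zᵢ(Kᵢ−1)/(1+ψ₂(Kᵢ−1)) = 0.
g(0) = ΣzᵢKᵢ − 1 = 0.190 and g(1) = 1 − Σzᵢ/Kᵢ = -0.848, so a root lies in (0, 1).
Binary case is linear: z₁(K₁−1)(1+ψ₂(K₂−1)) + z₂(K₂−1)(1+ψ₂(K₁−1)) = 0
⇒ ψ₂ = [z₁(K₁−1)+z₂(K₂−1)] / [−(K₁−1)(K₂−1)] = 0.1901/0.5846 = 0.325
  MEK: x = 0.484, y = 0.866
  p-xylene: x = 0.516, y = 0.134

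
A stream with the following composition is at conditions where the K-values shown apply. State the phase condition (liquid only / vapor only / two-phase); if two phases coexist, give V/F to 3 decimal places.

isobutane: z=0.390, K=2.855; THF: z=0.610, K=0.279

ΣzᵢKᵢ = 1.284; Σzᵢ/Kᵢ = 2.323.
Both exceed 1, so a two-phase solution exists.
Iterate (Newton) starting at ψ = 0.5:
  ψ = 0.500: g = -0.3124, g' = -1.137 → ψ = 0.225
  ψ = 0.225: g = -0.0147, g' = -1.120 → ψ = 0.212
Converged at ψ = 0.212.

two-phase, V/F = 0.212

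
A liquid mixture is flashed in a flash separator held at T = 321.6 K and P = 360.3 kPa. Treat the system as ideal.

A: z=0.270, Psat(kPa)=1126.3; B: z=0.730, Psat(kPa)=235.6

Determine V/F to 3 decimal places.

Raoult's law: Kᵢ = Pᵢˢᵃᵗ/P = Pᵢˢᵃᵗ/360.3.
  K_A = 1126.3/360.3 = 3.12601, K_B = 235.6/360.3 = 0.65390
Binary case is linear: z₁(K₁−1)(1+V/F(K₂−1)) + z₂(K₂−1)(1+V/F(K₁−1)) = 0
⇒ V/F = [z₁(K₁−1)+z₂(K₂−1)] / [−(K₁−1)(K₂−1)] = 0.3214/0.7358 = 0.437

V/F = 0.437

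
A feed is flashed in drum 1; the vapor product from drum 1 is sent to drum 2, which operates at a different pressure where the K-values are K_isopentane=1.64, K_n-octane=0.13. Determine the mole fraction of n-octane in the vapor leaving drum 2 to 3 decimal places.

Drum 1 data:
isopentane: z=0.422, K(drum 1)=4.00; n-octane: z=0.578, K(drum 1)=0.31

Drum 1:
Newton iteration, ψ₁⁰ = 0.46:
  ψ₁ = 0.460: g = -0.0523, g' = -1.261 → ψ₁ = 0.419
Converged at ψ₁ = 0.419.
Drum-1 compositions:
  isopentane: x = 0.187, y = 0.748
  n-octane: x = 0.813, y = 0.252
Drum-2 feed = drum-1 vapor: z₂ = (0.7480, 0.2520).
Drum 2:
Let ψ₂ = V/F and solve Σ zᵢ(Kᵢ−1)/(1+ψ₂(Kᵢ−1)) = 0.
g(0) = ΣzᵢKᵢ − 1 = 0.259 and g(1) = 1 − Σzᵢ/Kᵢ = -1.395, so a root lies in (0, 1).
Newton–Raphson from ψ₂ = 0.51:
  ψ₂ = 0.510: g = -0.0333, g' = -0.791 → ψ₂ = 0.468
  ψ₂ = 0.468: g = -0.0014, g' = -0.724 → ψ₂ = 0.466
Converged at ψ₂ = 0.466.
  isopentane: x = 0.576, y = 0.945
  n-octane: x = 0.424, y = 0.055

y_n-octane (drum 2) = 0.055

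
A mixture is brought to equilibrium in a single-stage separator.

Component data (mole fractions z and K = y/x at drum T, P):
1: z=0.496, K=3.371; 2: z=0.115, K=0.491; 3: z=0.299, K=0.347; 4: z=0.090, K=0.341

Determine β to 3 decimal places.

β = 0.582

Let β = V/F and solve Σ zᵢ(Kᵢ−1)/(1+β(Kᵢ−1)) = 0.
Feasibility: ΣzᵢKᵢ = 1.863, Σzᵢ/Kᵢ = 1.507 — both > 1, two phases present.
Newton iteration, β⁰ = 0.5:
  β = 0.500: g = 0.0812, g' = -1.005 → β = 0.581
  β = 0.581: g = 0.0010, g' = -0.987 → β = 0.582
Converged at β = 0.582.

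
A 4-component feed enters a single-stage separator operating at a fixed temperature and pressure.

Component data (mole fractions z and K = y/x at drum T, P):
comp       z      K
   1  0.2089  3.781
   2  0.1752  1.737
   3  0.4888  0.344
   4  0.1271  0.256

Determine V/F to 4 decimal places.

V/F = 0.2051

Material balance + equilibrium reduce to Σ zᵢ(Kᵢ−1)/(1+V/F(Kᵢ−1)) = 0.
Check two-phase: ΣzᵢKᵢ = 1.2949 > 1 and Σzᵢ/Kᵢ = 2.0735 > 1, so g(0) = 0.2949 > 0 and g(1) = -1.0735 < 0.
Iterate (Newton) starting at V/F = 0.5:
  V/F = 0.5000: g = -0.29036, g' = -0.9777 → V/F = 0.2030
  V/F = 0.2030: g = 0.00231, g' = -1.1095 → V/F = 0.2051
Converged at V/F = 0.2051.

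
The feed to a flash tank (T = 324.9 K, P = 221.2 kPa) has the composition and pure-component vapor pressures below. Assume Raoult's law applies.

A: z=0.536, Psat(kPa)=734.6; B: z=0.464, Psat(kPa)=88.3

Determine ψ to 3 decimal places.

ψ = 0.692

Raoult's law: Kᵢ = Pᵢˢᵃᵗ/P = Pᵢˢᵃᵗ/221.2.
  K_A = 734.6/221.2 = 3.32098, K_B = 88.3/221.2 = 0.39919
Binary case is linear: z₁(K₁−1)(1+ψ(K₂−1)) + z₂(K₂−1)(1+ψ(K₁−1)) = 0
⇒ ψ = [z₁(K₁−1)+z₂(K₂−1)] / [−(K₁−1)(K₂−1)] = 0.9653/1.3945 = 0.692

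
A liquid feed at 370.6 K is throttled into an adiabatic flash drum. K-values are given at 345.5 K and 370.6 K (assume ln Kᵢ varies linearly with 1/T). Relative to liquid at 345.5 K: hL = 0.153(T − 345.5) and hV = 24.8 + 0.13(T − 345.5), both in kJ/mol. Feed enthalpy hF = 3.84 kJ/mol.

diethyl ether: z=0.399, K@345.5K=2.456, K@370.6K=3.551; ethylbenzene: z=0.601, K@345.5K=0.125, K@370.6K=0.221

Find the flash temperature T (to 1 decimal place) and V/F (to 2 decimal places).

T = 351.9 K, V/F = 0.12

Adiabatic flash: solve Rachford–Rice at each trial T, then check hF = ψ·hV(T) + (1−ψ)·hL(T).
  T = 345.5 K: K = (2.456, 0.125), RR gives ψ = 0.043, H_out = 1.072 kJ/mol
  T = 370.6 K: K = (3.551, 0.221), RR gives ψ = 0.277, H_out = 10.540 kJ/mol
  T = 358.1 K: K = (2.975, 0.168), RR gives ψ = 0.175, H_out = 6.223 kJ/mol
  T = 351.8 K: K = (2.707, 0.145), RR gives ψ = 0.115, H_out = 3.796 kJ/mol
  T = 355.0 K: K = (2.841, 0.157), RR gives ψ = 0.147, H_out = 5.058 kJ/mol
  T = 353.4 K: K = (2.774, 0.151), RR gives ψ = 0.131, H_out = 4.436 kJ/mol
Linear interpolation between T = 351.8 (H_out = 3.796) and T = 353.4 (H_out = 4.436) on hF = 3.84 gives T ≈ 351.9 K, at which ψ = 0.12.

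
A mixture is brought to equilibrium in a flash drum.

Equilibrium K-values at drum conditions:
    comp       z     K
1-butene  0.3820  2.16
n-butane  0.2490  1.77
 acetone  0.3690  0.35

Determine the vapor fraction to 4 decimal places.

Rachford–Rice: g(ψ) = Σ zᵢ(Kᵢ−1)/(1+ψ(Kᵢ−1)) = 0.
Check two-phase: ΣzᵢKᵢ = 1.3950 > 1 and Σzᵢ/Kᵢ = 1.3718 > 1, so g(0) = 0.3950 > 0 and g(1) = -0.3718 < 0.
Iterate (Newton) starting at ψ = 0.5:
  ψ = 0.5000: g = 0.06356, g' = -0.6250 → ψ = 0.6017
  ψ = 0.6017: g = -0.00190, g' = -0.6677 → ψ = 0.5988
Converged at ψ = 0.5988.

ψ = 0.5988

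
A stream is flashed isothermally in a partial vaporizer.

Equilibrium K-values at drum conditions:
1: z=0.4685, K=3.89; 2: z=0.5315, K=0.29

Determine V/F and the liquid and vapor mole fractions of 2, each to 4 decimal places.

V/F = 0.4759, x_2 = 0.8028, y_2 = 0.2328

Material balance + equilibrium reduce to Σ zᵢ(Kᵢ−1)/(1+V/F(Kᵢ−1)) = 0.
g(0) = ΣzᵢKᵢ − 1 = 0.9766 and g(1) = 1 − Σzᵢ/Kᵢ = -0.9532, so a root lies in (0, 1).
Binary case is linear: z₁(K₁−1)(1+V/F(K₂−1)) + z₂(K₂−1)(1+V/F(K₁−1)) = 0
⇒ V/F = [z₁(K₁−1)+z₂(K₂−1)] / [−(K₁−1)(K₂−1)] = 0.97660/2.05190 = 0.4759
Compositions from xᵢ = zᵢ/(1+V/F(Kᵢ−1)), yᵢ = Kᵢxᵢ:
  1: x = 0.1972, y = 0.7672
  2: x = 0.8028, y = 0.2328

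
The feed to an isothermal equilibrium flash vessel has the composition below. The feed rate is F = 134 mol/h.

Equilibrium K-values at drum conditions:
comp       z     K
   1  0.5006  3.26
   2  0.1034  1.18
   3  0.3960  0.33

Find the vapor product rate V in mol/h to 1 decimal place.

Newton–Raphson from ψ = 0.56:
  ψ = 0.5600: g = 0.09162, g' = -0.9563 → ψ = 0.6558
  ψ = 0.6558: g = -0.00083, g' = -0.9833 → ψ = 0.6550
Converged at ψ = 0.6550.
Then V = ψ·F = 0.6550·134 = 87.8 mol/h and L = F − V = 46.2 mol/h.

V = 87.8 mol/h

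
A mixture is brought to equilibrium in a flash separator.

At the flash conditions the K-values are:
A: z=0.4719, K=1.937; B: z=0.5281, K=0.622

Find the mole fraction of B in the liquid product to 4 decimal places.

x_B = 0.7125

Rachford–Rice: g(V/F) = Σ zᵢ(Kᵢ−1)/(1+V/F(Kᵢ−1)) = 0.
g(0) = ΣzᵢKᵢ − 1 = 0.2425 and g(1) = 1 − Σzᵢ/Kᵢ = -0.0927, so a root lies in (0, 1).
Newton iteration, V/F⁰ = 0.59:
  V/F = 0.5900: g = 0.02783, g' = -0.2968 → V/F = 0.6838
  V/F = 0.6838: g = 0.00030, g' = -0.2911 → V/F = 0.6848
Converged at V/F = 0.6848.
Compositions from xᵢ = zᵢ/(1+V/F(Kᵢ−1)), yᵢ = Kᵢxᵢ:
  A: x = 0.2875, y = 0.5568
  B: x = 0.7125, y = 0.4432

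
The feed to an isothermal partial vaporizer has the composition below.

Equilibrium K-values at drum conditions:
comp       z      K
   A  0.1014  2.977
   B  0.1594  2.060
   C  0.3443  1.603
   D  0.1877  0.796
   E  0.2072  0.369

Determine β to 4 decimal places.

β = 0.7988

Rachford–Rice: g(β) = Σ zᵢ(Kᵢ−1)/(1+β(Kᵢ−1)) = 0.
Feasibility: ΣzᵢKᵢ = 1.4080, Σzᵢ/Kᵢ = 1.1235 — both > 1, two phases present.
Iterate (Newton) starting at β = 0.5:
  β = 0.5000: g = 0.13712, g' = -0.4364 → β = 0.8142
  β = 0.8142: g = -0.00805, g' = -0.5263 → β = 0.7989
  β = 0.7989: g = -0.00008, g' = -0.5157 → β = 0.7988
Converged at β = 0.7988.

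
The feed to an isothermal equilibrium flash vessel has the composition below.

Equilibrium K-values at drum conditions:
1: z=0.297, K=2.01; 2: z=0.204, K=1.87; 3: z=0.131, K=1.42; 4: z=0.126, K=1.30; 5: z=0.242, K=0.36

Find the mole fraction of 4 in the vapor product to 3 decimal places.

y_4 = 0.131

Rachford–Rice: g(β) = Σ zᵢ(Kᵢ−1)/(1+β(Kᵢ−1)) = 0.
g(0) = ΣzᵢKᵢ − 1 = 0.415 and g(1) = 1 − Σzᵢ/Kᵢ = -0.118, so a root lies in (0, 1).
Newton–Raphson from β = 0.36:
  β = 0.360: g = 0.2358, g' = -0.447 → β = 0.888
  β = 0.888: g = -0.0307, g' = -0.685 → β = 0.843
  β = 0.843: g = -0.0013, g' = -0.627 → β = 0.841
Converged at β = 0.841.
Compositions from xᵢ = zᵢ/(1+β(Kᵢ−1)), yᵢ = Kᵢxᵢ:
  1: x = 0.161, y = 0.323
  2: x = 0.118, y = 0.220
  3: x = 0.097, y = 0.137
  4: x = 0.101, y = 0.131
  5: x = 0.524, y = 0.189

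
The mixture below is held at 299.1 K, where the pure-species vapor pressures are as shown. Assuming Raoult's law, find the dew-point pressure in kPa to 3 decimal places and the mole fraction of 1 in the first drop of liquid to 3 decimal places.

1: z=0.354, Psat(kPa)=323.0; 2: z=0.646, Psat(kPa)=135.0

Pdew = 170.034 kPa, x_1 = 0.186

At the dew point ψ → 1, so Σzᵢ/Kᵢ = 1 with Kᵢ = Pᵢˢᵃᵗ/P ⇒ 1/P = Σzᵢ/Pᵢˢᵃᵗ.
1/P = 0.354/323.0 + 0.646/135.0 = 0.005881 ⇒ P = 170.034 kPa
xᵢ = zᵢP/Pᵢˢᵃᵗ ⇒ x_1 = 0.354·170.034/323.0 = 0.186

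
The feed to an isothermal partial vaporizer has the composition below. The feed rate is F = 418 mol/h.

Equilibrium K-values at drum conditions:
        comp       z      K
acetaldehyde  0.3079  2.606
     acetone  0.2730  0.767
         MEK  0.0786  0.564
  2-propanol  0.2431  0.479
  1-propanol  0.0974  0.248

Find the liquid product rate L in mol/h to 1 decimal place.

L = 305.9 mol/h

Iterate (Newton) starting at V/F = 0.54:
  V/F = 0.5400: g = -0.15233, g' = -0.5566 → V/F = 0.2663
  V/F = 0.2663: g = 0.00110, g' = -0.6006 → V/F = 0.2682
Converged at V/F = 0.2682.
Then V = V/F·F = 0.2682·418 = 112.1 mol/h and L = F − V = 305.9 mol/h.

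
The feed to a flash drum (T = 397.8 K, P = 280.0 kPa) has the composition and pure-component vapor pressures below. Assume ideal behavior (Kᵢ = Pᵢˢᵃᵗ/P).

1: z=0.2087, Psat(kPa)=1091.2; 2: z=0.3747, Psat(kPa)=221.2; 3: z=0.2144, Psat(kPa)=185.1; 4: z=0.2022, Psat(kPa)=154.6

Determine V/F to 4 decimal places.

V/F = 0.3996

Raoult's law: Kᵢ = Pᵢˢᵃᵗ/P = Pᵢˢᵃᵗ/280.0.
  K_1 = 1091.2/280.0 = 3.897143, K_2 = 221.2/280.0 = 0.790000, K_3 = 185.1/280.0 = 0.661071, K_4 = 154.6/280.0 = 0.552143
Rachford–Rice: g(V/F) = Σ zᵢ(Kᵢ−1)/(1+V/F(Kᵢ−1)) = 0.
Check two-phase: ΣzᵢKᵢ = 1.3627 > 1 and Σzᵢ/Kᵢ = 1.2184 > 1, so g(0) = 0.3627 > 0 and g(1) = -0.2184 < 0.
Newton iteration, V/F⁰ = 0.42:
  V/F = 0.4200: g = -0.00981, g' = -0.4713 → V/F = 0.3992
  V/F = 0.3992: g = 0.00019, g' = -0.4894 → V/F = 0.3996
Converged at V/F = 0.3996.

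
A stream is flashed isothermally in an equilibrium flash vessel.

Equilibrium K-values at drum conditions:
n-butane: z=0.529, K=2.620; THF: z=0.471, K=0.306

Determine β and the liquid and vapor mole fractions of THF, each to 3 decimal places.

β = 0.472, x_THF = 0.700, y_THF = 0.214

Rachford–Rice: g(β) = Σ zᵢ(Kᵢ−1)/(1+β(Kᵢ−1)) = 0.
Feasibility: ΣzᵢKᵢ = 1.530, Σzᵢ/Kᵢ = 1.741 — both > 1, two phases present.
Binary case is linear: z₁(K₁−1)(1+β(K₂−1)) + z₂(K₂−1)(1+β(K₁−1)) = 0
⇒ β = [z₁(K₁−1)+z₂(K₂−1)] / [−(K₁−1)(K₂−1)] = 0.5301/1.1243 = 0.472
Compositions from xᵢ = zᵢ/(1+β(Kᵢ−1)), yᵢ = Kᵢxᵢ:
  n-butane: x = 0.300, y = 0.786
  THF: x = 0.700, y = 0.214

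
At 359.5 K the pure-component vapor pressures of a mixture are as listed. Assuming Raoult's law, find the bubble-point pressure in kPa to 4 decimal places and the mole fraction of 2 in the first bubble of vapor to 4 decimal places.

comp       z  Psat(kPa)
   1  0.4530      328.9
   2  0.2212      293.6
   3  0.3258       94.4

Pbub = 244.6915 kPa, y_2 = 0.2654

At the bubble point ψ → 0, so ΣzᵢKᵢ = 1 with Kᵢ = Pᵢˢᵃᵗ/P ⇒ P = ΣzᵢPᵢˢᵃᵗ.
P = 0.4530·328.9 + 0.2212·293.6 + 0.3258·94.4 = 244.6915 kPa
yᵢ = zᵢPᵢˢᵃᵗ/P ⇒ y_2 = 0.2212·293.6/244.6915 = 0.2654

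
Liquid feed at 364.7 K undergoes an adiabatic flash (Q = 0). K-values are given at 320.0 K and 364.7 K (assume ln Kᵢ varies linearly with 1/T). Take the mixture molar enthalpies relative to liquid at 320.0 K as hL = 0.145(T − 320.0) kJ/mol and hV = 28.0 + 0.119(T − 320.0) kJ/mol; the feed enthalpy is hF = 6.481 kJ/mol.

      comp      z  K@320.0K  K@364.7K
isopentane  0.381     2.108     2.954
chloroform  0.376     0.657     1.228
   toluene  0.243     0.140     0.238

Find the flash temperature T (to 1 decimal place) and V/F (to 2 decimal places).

Adiabatic flash: solve Rachford–Rice at each trial T, then check hF = ψ·hV(T) + (1−ψ)·hL(T).
  T = 320.0 K: K = (2.108, 0.657, 0.140), RR gives ψ = 0.128, H_out = 3.584 kJ/mol
  T = 364.7 K: K = (2.954, 1.228, 0.238), RR gives ψ = 0.691, H_out = 25.019 kJ/mol
  T = 342.4 K: K = (2.524, 0.917, 0.186), RR gives ψ = 0.450, H_out = 15.583 kJ/mol
  T = 331.2 K: K = (2.314, 0.781, 0.162), RR gives ψ = 0.298, H_out = 9.886 kJ/mol
  T = 325.6 K: K = (2.210, 0.717, 0.151), RR gives ψ = 0.215, H_out = 6.812 kJ/mol
  T = 322.8 K: K = (2.159, 0.687, 0.145), RR gives ψ = 0.172, H_out = 5.218 kJ/mol
  T = 324.2 K: K = (2.185, 0.702, 0.148), RR gives ψ = 0.194, H_out = 6.020 kJ/mol
Linear interpolation between T = 324.2 (H_out = 6.020) and T = 325.6 (H_out = 6.812) on hF = 6.481 gives T ≈ 325.0 K, at which ψ = 0.21.

T = 325.0 K, V/F = 0.21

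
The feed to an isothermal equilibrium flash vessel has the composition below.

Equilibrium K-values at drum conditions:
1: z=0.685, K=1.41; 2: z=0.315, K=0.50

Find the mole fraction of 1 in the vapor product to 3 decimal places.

Iterate (Newton) starting at β = 0.69:
  β = 0.690: g = -0.0215, g' = -0.254 → β = 0.605
  β = 0.605: g = -0.0008, g' = -0.236 → β = 0.602
Converged at β = 0.602.
Compositions from xᵢ = zᵢ/(1+β(Kᵢ−1)), yᵢ = Kᵢxᵢ:
  1: x = 0.549, y = 0.775
  2: x = 0.451, y = 0.225

y_1 = 0.775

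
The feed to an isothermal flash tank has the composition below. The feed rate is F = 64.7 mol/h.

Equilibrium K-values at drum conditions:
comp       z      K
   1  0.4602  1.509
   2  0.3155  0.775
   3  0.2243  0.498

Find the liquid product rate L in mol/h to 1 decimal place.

L = 47.2 mol/h

Rachford–Rice: g(V/F) = Σ zᵢ(Kᵢ−1)/(1+V/F(Kᵢ−1)) = 0.
g(0) = ΣzᵢKᵢ − 1 = 0.0507 and g(1) = 1 − Σzᵢ/Kᵢ = -0.1625, so a root lies in (0, 1).
Iterate (Newton) starting at V/F = 0.5:
  V/F = 0.5000: g = -0.04360, g' = -0.1968 → V/F = 0.2785
  V/F = 0.2785: g = -0.00147, g' = -0.1860 → V/F = 0.2706
Converged at V/F = 0.2706.
Then V = V/F·F = 0.2706·64.7 = 17.5 mol/h and L = F − V = 47.2 mol/h.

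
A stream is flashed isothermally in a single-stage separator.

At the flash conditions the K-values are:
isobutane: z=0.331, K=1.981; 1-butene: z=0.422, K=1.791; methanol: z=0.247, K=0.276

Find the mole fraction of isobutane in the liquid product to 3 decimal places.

Iterate (Newton) starting at β = 0.5:
  β = 0.500: g = 0.1768, g' = -0.597 → β = 0.796
  β = 0.796: g = -0.0350, g' = -0.921 → β = 0.758
  β = 0.758: g = -0.0015, g' = -0.844 → β = 0.756
Converged at β = 0.756.
Compositions from xᵢ = zᵢ/(1+β(Kᵢ−1)), yᵢ = Kᵢxᵢ:
  isobutane: x = 0.190, y = 0.376
  1-butene: x = 0.264, y = 0.473
  methanol: x = 0.546, y = 0.151

x_isobutane = 0.190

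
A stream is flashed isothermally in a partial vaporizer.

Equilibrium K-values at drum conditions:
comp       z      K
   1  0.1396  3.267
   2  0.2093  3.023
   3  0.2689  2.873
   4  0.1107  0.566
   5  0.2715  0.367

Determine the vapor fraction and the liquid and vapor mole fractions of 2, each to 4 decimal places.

Material balance + equilibrium reduce to Σ zᵢ(Kᵢ−1)/(1+ψ(Kᵢ−1)) = 0.
Check two-phase: ΣzᵢKᵢ = 2.0236 > 1 and Σzᵢ/Kᵢ = 1.1409 > 1, so g(0) = 1.0236 > 0 and g(1) = -0.1409 < 0.
Newton–Raphson from ψ = 0.44:
  ψ = 0.4400: g = 0.36097, g' = -0.9439 → ψ = 0.8224
  ψ = 0.8224: g = 0.03451, g' = -0.8781 → ψ = 0.8617
  ψ = 0.8617: g = -0.00067, g' = -0.9139 → ψ = 0.8610
Converged at ψ = 0.8610.
Compositions from xᵢ = zᵢ/(1+ψ(Kᵢ−1)), yᵢ = Kᵢxᵢ:
  1: x = 0.0473, y = 0.1545
  2: x = 0.0763, y = 0.2308
  3: x = 0.1029, y = 0.2957
  4: x = 0.1767, y = 0.1000
  5: x = 0.5967, y = 0.2190

ψ = 0.8610, x_2 = 0.0763, y_2 = 0.2308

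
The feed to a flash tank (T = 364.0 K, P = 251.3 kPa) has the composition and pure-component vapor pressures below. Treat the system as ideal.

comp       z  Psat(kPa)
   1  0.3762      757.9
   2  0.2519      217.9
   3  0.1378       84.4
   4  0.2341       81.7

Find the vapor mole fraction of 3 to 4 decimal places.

y_3 = 0.0664

Raoult's law: Kᵢ = Pᵢˢᵃᵗ/P = Pᵢˢᵃᵗ/251.3.
  K_1 = 757.9/251.3 = 3.015917, K_2 = 217.9/251.3 = 0.867091, K_3 = 84.4/251.3 = 0.335854, K_4 = 81.7/251.3 = 0.325109
Newton iteration, ψ⁰ = 0.69:
  ψ = 0.6900: g = -0.18429, g' = -0.8534 → ψ = 0.4740
  ψ = 0.4740: g = -0.01383, g' = -0.7648 → ψ = 0.4560
Converged at ψ = 0.4560.
Compositions from xᵢ = zᵢ/(1+ψ(Kᵢ−1)), yᵢ = Kᵢxᵢ:
  1: x = 0.1960, y = 0.5912
  2: x = 0.2682, y = 0.2325
  3: x = 0.1977, y = 0.0664
  4: x = 0.3382, y = 0.1099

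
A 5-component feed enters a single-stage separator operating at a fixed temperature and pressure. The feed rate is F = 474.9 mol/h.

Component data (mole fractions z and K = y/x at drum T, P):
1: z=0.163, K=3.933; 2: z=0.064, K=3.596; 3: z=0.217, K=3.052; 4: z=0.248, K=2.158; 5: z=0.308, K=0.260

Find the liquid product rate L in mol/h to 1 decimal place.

Rachford–Rice: g(β) = Σ zᵢ(Kᵢ−1)/(1+β(Kᵢ−1)) = 0.
Check two-phase: ΣzᵢKᵢ = 2.149 > 1 and Σzᵢ/Kᵢ = 1.430 > 1, so g(0) = 1.149 > 0 and g(1) = -0.430 < 0.
Newton–Raphson from β = 0.5:
  β = 0.500: g = 0.3060, g' = -1.093 → β = 0.780
  β = 0.780: g = -0.0165, g' = -1.347 → β = 0.768
Converged at β = 0.768.
Then V = β·F = 0.7675·474.9 = 364.5 mol/h and L = F − V = 110.4 mol/h.

L = 110.4 mol/h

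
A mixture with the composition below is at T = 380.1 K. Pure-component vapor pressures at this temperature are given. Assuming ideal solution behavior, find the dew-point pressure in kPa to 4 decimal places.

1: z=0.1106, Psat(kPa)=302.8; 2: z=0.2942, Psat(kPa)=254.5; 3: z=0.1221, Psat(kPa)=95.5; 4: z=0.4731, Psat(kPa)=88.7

Pdew = 122.9484 kPa

At the dew point ψ → 1, so Σzᵢ/Kᵢ = 1 with Kᵢ = Pᵢˢᵃᵗ/P ⇒ 1/P = Σzᵢ/Pᵢˢᵃᵗ.
1/P = 0.1106/302.8 + 0.2942/254.5 + 0.1221/95.5 + 0.4731/88.7 = 0.0081335 ⇒ P = 122.9484 kPa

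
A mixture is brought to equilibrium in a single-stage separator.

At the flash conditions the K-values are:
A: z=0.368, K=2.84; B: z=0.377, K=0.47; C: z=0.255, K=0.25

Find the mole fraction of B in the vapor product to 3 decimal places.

Rachford–Rice: g(ψ) = Σ zᵢ(Kᵢ−1)/(1+ψ(Kᵢ−1)) = 0.
Feasibility: ΣzᵢKᵢ = 1.286, Σzᵢ/Kᵢ = 1.952 — both > 1, two phases present.
Newton–Raphson from ψ = 0.5:
  ψ = 0.500: g = -0.2252, g' = -0.901 → ψ = 0.250
  ψ = 0.250: g = -0.0021, g' = -0.942 → ψ = 0.248
Converged at ψ = 0.248.
Compositions from xᵢ = zᵢ/(1+ψ(Kᵢ−1)), yᵢ = Kᵢxᵢ:
  A: x = 0.253, y = 0.718
  B: x = 0.434, y = 0.204
  C: x = 0.313, y = 0.078

y_B = 0.204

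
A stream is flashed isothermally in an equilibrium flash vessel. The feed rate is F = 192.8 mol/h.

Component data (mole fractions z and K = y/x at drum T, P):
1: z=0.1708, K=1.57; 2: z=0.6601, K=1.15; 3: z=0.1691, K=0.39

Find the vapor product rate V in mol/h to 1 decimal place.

V = 116.3 mol/h

Iterate (Newton) starting at ψ = 0.44:
  ψ = 0.4400: g = 0.02973, g' = -0.1661 → ψ = 0.6190
  ψ = 0.6190: g = -0.00315, g' = -0.2052 → ψ = 0.6036
  ψ = 0.6036: g = -0.00003, g' = -0.2008 → ψ = 0.6034
Converged at ψ = 0.6034.
Then V = ψ·F = 0.6034·192.8 = 116.3 mol/h and L = F − V = 76.5 mol/h.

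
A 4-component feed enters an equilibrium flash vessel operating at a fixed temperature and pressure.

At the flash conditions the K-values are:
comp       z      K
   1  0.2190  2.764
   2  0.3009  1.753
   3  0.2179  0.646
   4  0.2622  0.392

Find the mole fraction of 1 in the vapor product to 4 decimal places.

y_1 = 0.2966

Newton iteration, β⁰ = 0.47:
  β = 0.4700: g = 0.06283, g' = -0.5261 → β = 0.5894
  β = 0.5894: g = 0.00039, g' = -0.5247 → β = 0.5902
Converged at β = 0.5902.
Compositions from xᵢ = zᵢ/(1+β(Kᵢ−1)), yᵢ = Kᵢxᵢ:
  1: x = 0.1073, y = 0.2966
  2: x = 0.2083, y = 0.3652
  3: x = 0.2754, y = 0.1779
  4: x = 0.4089, y = 0.1603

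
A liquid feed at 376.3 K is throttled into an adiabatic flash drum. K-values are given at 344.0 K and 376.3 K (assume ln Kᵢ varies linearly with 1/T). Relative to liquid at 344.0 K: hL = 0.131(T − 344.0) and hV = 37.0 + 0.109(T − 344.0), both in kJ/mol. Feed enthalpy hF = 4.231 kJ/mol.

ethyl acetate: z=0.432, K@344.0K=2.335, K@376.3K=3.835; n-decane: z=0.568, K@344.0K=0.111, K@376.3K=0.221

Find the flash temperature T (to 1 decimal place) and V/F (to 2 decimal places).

T = 347.3 K, V/F = 0.10

Adiabatic flash: solve Rachford–Rice at each trial T, then check hF = ψ·hV(T) + (1−ψ)·hL(T).
  T = 344.0 K: K = (2.335, 0.111), RR gives ψ = 0.060, H_out = 2.237 kJ/mol
  T = 376.3 K: K = (3.835, 0.221), RR gives ψ = 0.354, H_out = 17.085 kJ/mol
  T = 360.1 K: K = (3.024, 0.159), RR gives ψ = 0.233, H_out = 10.645 kJ/mol
  T = 352.1 K: K = (2.667, 0.133), RR gives ψ = 0.158, H_out = 6.873 kJ/mol
  T = 348.1 K: K = (2.500, 0.122), RR gives ψ = 0.113, H_out = 4.717 kJ/mol
  T = 346.1 K: K = (2.418, 0.117), RR gives ψ = 0.089, H_out = 3.546 kJ/mol
Linear interpolation between T = 346.1 (H_out = 3.546) and T = 348.1 (H_out = 4.717) on hF = 4.231 gives T ≈ 347.3 K, at which ψ = 0.10.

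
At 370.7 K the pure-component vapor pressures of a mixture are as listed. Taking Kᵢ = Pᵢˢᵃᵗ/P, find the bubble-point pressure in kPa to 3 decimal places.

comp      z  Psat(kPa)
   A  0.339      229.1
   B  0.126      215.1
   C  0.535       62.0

At the bubble point ψ → 0, so ΣzᵢKᵢ = 1 with Kᵢ = Pᵢˢᵃᵗ/P ⇒ P = ΣzᵢPᵢˢᵃᵗ.
P = 0.339·229.1 + 0.126·215.1 + 0.535·62.0 = 137.938 kPa

Pbub = 137.938 kPa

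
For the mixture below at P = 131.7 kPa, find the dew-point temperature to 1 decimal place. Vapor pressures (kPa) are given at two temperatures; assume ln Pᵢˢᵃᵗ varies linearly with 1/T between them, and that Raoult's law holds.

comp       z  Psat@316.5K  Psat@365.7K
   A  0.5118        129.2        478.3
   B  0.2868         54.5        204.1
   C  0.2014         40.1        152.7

T = 338.1 K

Dew-point temperature: Σzᵢ·P/Pᵢˢᵃᵗ(T) = 1. Interpolate ln Pᵢˢᵃᵗ = aᵢ + bᵢ/T.
  T = 316.5 K: ΣzᵢP/Pᵢˢᵃᵗ = 1.8762
  T = 365.7 K: ΣzᵢP/Pᵢˢᵃᵗ = 0.4997
  T = 341.1 K: ΣzᵢP/Pᵢˢᵃᵗ = 0.9231
  T = 328.8 K: ΣzᵢP/Pᵢˢᵃᵗ = 1.2987
  T = 335.0 K: ΣzᵢP/Pᵢˢᵃᵗ = 1.0900
  T = 338.1 K: ΣzᵢP/Pᵢˢᵃᵗ = 1.0010
  T = 339.6 K: ΣzᵢP/Pᵢˢᵃᵗ = 0.9611
Interpolating between 338.1 K and 339.6 K gives T ≈ 338.1 K.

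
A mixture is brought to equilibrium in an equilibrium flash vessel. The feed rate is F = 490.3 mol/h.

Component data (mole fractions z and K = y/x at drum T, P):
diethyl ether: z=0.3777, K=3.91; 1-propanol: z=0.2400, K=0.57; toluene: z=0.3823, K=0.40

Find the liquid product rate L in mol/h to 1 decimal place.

Let β = V/F and solve Σ zᵢ(Kᵢ−1)/(1+β(Kᵢ−1)) = 0.
g(0) = ΣzᵢKᵢ − 1 = 0.7665 and g(1) = 1 − Σzᵢ/Kᵢ = -0.4734, so a root lies in (0, 1).
Newton–Raphson from β = 0.66:
  β = 0.6600: g = -0.14753, g' = -0.8387 → β = 0.4841
  β = 0.4841: g = 0.00269, g' = -0.8954 → β = 0.4871
Converged at β = 0.4871.
Then V = β·F = 0.4871·490.3 = 238.8 mol/h and L = F − V = 251.5 mol/h.

L = 251.5 mol/h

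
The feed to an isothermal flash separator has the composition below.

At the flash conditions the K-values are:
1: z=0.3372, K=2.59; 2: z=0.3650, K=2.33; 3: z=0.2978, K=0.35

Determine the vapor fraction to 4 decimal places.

ψ = 0.8747

Rachford–Rice: g(ψ) = Σ zᵢ(Kᵢ−1)/(1+ψ(Kᵢ−1)) = 0.
Check two-phase: ΣzᵢKᵢ = 1.8280 > 1 and Σzᵢ/Kᵢ = 1.1377 > 1, so g(0) = 0.8280 > 0 and g(1) = -0.1377 < 0.
Iterate (Newton) starting at ψ = 0.41:
  ψ = 0.4100: g = 0.37481, g' = -0.8166 → ψ = 0.8690
  ψ = 0.8690: g = 0.00549, g' = -0.9536 → ψ = 0.8747
Converged at ψ = 0.8747.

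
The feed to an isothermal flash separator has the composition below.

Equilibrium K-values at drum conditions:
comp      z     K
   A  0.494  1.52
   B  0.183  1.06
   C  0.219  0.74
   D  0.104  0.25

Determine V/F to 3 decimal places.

Rachford–Rice: g(V/F) = Σ zᵢ(Kᵢ−1)/(1+V/F(Kᵢ−1)) = 0.
Feasibility: ΣzᵢKᵢ = 1.133, Σzᵢ/Kᵢ = 1.210 — both > 1, two phases present.
Iterate (Newton) starting at V/F = 0.5:
  V/F = 0.500: g = 0.0243, g' = -0.254 → V/F = 0.596
  V/F = 0.596: g = -0.0016, g' = -0.290 → V/F = 0.590
Converged at V/F = 0.590.

V/F = 0.590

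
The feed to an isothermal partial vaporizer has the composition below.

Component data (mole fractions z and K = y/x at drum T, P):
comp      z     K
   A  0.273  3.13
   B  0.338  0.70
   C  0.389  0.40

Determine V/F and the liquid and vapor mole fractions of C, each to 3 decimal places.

V/F = 0.244, x_C = 0.456, y_C = 0.182

Rachford–Rice: g(V/F) = Σ zᵢ(Kᵢ−1)/(1+V/F(Kᵢ−1)) = 0.
g(0) = ΣzᵢKᵢ − 1 = 0.247 and g(1) = 1 − Σzᵢ/Kᵢ = -0.543, so a root lies in (0, 1).
Newton–Raphson from V/F = 0.5:
  V/F = 0.500: g = -0.1711, g' = -0.618 → V/F = 0.223
  V/F = 0.223: g = 0.0159, g' = -0.791 → V/F = 0.243
  V/F = 0.243: g = 0.0003, g' = -0.765 → V/F = 0.244
Converged at V/F = 0.244.
Compositions from xᵢ = zᵢ/(1+V/F(Kᵢ−1)), yᵢ = Kᵢxᵢ:
  A: x = 0.180, y = 0.562
  B: x = 0.365, y = 0.255
  C: x = 0.456, y = 0.182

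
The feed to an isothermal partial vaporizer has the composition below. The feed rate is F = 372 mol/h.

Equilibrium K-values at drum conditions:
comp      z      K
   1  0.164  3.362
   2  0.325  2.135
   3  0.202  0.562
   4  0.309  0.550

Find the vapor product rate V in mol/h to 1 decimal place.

V = 276.9 mol/h

Rachford–Rice: g(ψ) = Σ zᵢ(Kᵢ−1)/(1+ψ(Kᵢ−1)) = 0.
g(0) = ΣzᵢKᵢ − 1 = 0.529 and g(1) = 1 − Σzᵢ/Kᵢ = -0.122, so a root lies in (0, 1).
Newton iteration, ψ⁰ = 0.5:
  ψ = 0.500: g = 0.1202, g' = -0.530 → ψ = 0.727
  ψ = 0.727: g = 0.0084, g' = -0.471 → ψ = 0.744
Converged at ψ = 0.744.
Then V = ψ·F = 0.7444·372 = 276.9 mol/h and L = F − V = 95.1 mol/h.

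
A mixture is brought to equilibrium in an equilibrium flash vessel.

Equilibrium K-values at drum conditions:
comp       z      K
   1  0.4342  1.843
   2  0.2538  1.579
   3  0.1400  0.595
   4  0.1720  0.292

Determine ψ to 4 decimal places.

Material balance + equilibrium reduce to Σ zᵢ(Kᵢ−1)/(1+ψ(Kᵢ−1)) = 0.
g(0) = ΣzᵢKᵢ − 1 = 0.3345 and g(1) = 1 − Σzᵢ/Kᵢ = -0.2207, so a root lies in (0, 1).
Newton–Raphson from ψ = 0.5:
  ψ = 0.5000: g = 0.11185, g' = -0.4466 → ψ = 0.7505
  ψ = 0.7505: g = -0.01465, g' = -0.5970 → ψ = 0.7259
  ψ = 0.7259: g = -0.00031, g' = -0.5719 → ψ = 0.7254
Converged at ψ = 0.7254.

ψ = 0.7254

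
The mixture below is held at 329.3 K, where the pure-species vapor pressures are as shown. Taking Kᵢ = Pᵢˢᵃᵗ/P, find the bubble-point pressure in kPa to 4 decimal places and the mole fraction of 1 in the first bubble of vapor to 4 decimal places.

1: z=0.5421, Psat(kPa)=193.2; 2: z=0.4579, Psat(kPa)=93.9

At the bubble point ψ → 0, so ΣzᵢKᵢ = 1 with Kᵢ = Pᵢˢᵃᵗ/P ⇒ P = ΣzᵢPᵢˢᵃᵗ.
P = 0.5421·193.2 + 0.4579·93.9 = 147.7305 kPa
yᵢ = zᵢPᵢˢᵃᵗ/P ⇒ y_1 = 0.5421·193.2/147.7305 = 0.7090

Pbub = 147.7305 kPa, y_1 = 0.7090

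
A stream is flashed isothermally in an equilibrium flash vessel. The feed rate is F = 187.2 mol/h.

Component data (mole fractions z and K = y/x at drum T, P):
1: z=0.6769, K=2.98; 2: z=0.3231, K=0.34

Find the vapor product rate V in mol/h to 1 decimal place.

V = 161.4 mol/h

Let β = V/F and solve Σ zᵢ(Kᵢ−1)/(1+β(Kᵢ−1)) = 0.
Feasibility: ΣzᵢKᵢ = 2.1270, Σzᵢ/Kᵢ = 1.1774 — both > 1, two phases present.
Binary case is linear: z₁(K₁−1)(1+β(K₂−1)) + z₂(K₂−1)(1+β(K₁−1)) = 0
⇒ β = [z₁(K₁−1)+z₂(K₂−1)] / [−(K₁−1)(K₂−1)] = 1.12702/1.30680 = 0.8624
Then V = β·F = 0.8624·187.2 = 161.4 mol/h and L = F − V = 25.8 mol/h.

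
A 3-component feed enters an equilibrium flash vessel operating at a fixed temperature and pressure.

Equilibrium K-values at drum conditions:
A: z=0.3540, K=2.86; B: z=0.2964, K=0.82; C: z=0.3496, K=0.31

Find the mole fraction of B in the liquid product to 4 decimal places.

Material balance + equilibrium reduce to Σ zᵢ(Kᵢ−1)/(1+β(Kᵢ−1)) = 0.
Feasibility: ΣzᵢKᵢ = 1.3639, Σzᵢ/Kᵢ = 1.6130 — both > 1, two phases present.
Newton iteration, β⁰ = 0.58:
  β = 0.5800: g = -0.14500, g' = -0.7580 → β = 0.3887
  β = 0.3887: g = -0.00485, g' = -0.7344 → β = 0.3821
Converged at β = 0.3821.
Compositions from xᵢ = zᵢ/(1+β(Kᵢ−1)), yᵢ = Kᵢxᵢ:
  A: x = 0.2069, y = 0.5918
  B: x = 0.3183, y = 0.2610
  C: x = 0.4748, y = 0.1472

x_B = 0.3183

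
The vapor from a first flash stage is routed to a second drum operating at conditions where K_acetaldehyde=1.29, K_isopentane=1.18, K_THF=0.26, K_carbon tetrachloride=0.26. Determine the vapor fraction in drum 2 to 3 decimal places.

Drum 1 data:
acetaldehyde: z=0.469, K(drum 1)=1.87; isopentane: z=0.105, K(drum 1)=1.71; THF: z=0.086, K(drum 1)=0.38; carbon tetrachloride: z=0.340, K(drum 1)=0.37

V/F (drum 2) = 0.276

Drum 1:
Newton iteration, ψ₁⁰ = 0.56:
  ψ₁ = 0.560: g = -0.0849, g' = -0.587 → ψ₁ = 0.415
  ψ₁ = 0.415: g = -0.0046, g' = -0.531 → ψ₁ = 0.407
Converged at ψ₁ = 0.407.
Drum-1 compositions:
  acetaldehyde: x = 0.346, y = 0.648
  isopentane: x = 0.081, y = 0.139
  THF: x = 0.115, y = 0.044
  carbon tetrachloride: x = 0.457, y = 0.169
Drum-2 feed = drum-1 vapor: z₂ = (0.6479, 0.1393, 0.0437, 0.1691).
Drum 2:
Material balance + equilibrium reduce to Σ zᵢ(Kᵢ−1)/(1+ψ₂(Kᵢ−1)) = 0.
Feasibility: ΣzᵢKᵢ = 1.055, Σzᵢ/Kᵢ = 1.439 — both > 1, two phases present.
Iterate (Newton) starting at ψ₂ = 0.63:
  ψ₂ = 0.630: g = -0.1136, g' = -0.452 → ψ₂ = 0.378
  ψ₂ = 0.378: g = -0.0259, g' = -0.273 → ψ₂ = 0.283
  ψ₂ = 0.283: g = -0.0018, g' = -0.237 → ψ₂ = 0.276
Converged at ψ₂ = 0.276.
  acetaldehyde: x = 0.600, y = 0.774
  isopentane: x = 0.133, y = 0.157
  THF: x = 0.055, y = 0.014
  carbon tetrachloride: x = 0.212, y = 0.055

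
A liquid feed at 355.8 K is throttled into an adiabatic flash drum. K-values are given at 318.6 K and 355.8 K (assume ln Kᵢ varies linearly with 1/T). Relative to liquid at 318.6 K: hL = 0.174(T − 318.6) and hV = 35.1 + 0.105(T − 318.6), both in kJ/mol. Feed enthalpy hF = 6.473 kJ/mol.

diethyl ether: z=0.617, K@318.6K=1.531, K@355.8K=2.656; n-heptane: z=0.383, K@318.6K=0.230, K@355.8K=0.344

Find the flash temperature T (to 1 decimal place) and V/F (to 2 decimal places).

T = 321.3 K, V/F = 0.17

Adiabatic flash: solve Rachford–Rice at each trial T, then check hF = ψ·hV(T) + (1−ψ)·hL(T).
  T = 318.6 K: K = (1.531, 0.230), RR gives ψ = 0.080, H_out = 2.809 kJ/mol
  T = 355.8 K: K = (2.656, 0.344), RR gives ψ = 0.709, H_out = 29.548 kJ/mol
  T = 337.2 K: K = (2.047, 0.284), RR gives ψ = 0.497, H_out = 20.029 kJ/mol
  T = 327.9 K: K = (1.778, 0.257), RR gives ψ = 0.337, H_out = 13.247 kJ/mol
  T = 323.2 K: K = (1.650, 0.243), RR gives ψ = 0.226, H_out = 8.661 kJ/mol
  T = 320.9 K: K = (1.590, 0.236), RR gives ψ = 0.159, H_out = 5.949 kJ/mol
Linear interpolation between T = 320.9 (H_out = 5.949) and T = 323.2 (H_out = 8.661) on hF = 6.473 gives T ≈ 321.3 K, at which ψ = 0.17.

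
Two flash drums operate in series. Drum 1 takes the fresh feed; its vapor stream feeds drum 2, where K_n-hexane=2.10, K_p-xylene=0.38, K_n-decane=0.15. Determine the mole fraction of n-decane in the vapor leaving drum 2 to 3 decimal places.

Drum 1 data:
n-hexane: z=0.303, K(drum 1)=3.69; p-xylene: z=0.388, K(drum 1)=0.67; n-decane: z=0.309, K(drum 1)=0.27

y_n-decane (drum 2) = 0.029

Drum 1:
Let ψ₁ = V/F and solve Σ zᵢ(Kᵢ−1)/(1+ψ₁(Kᵢ−1)) = 0.
Feasibility: ΣzᵢKᵢ = 1.461, Σzᵢ/Kᵢ = 1.806 — both > 1, two phases present.
Newton iteration, ψ₁⁰ = 0.52:
  ψ₁ = 0.520: g = -0.1784, g' = -0.870 → ψ₁ = 0.315
  ψ₁ = 0.315: g = 0.0053, g' = -0.973 → ψ₁ = 0.321
Converged at ψ₁ = 0.321.
Drum-1 compositions:
  n-hexane: x = 0.163, y = 0.600
  p-xylene: x = 0.434, y = 0.291
  n-decane: x = 0.403, y = 0.109
Drum-2 feed = drum-1 vapor: z₂ = (0.6004, 0.2907, 0.1089).
Drum 2:
Rachford–Rice: g(ψ₂) = Σ zᵢ(Kᵢ−1)/(1+ψ₂(Kᵢ−1)) = 0.
Feasibility: ΣzᵢKᵢ = 1.388, Σzᵢ/Kᵢ = 1.777 — both > 1, two phases present.
Newton iteration, ψ₂⁰ = 0.5:
  ψ₂ = 0.500: g = 0.0038, g' = -0.775 → ψ₂ = 0.505
Converged at ψ₂ = 0.505.
  n-hexane: x = 0.386, y = 0.811
  p-xylene: x = 0.423, y = 0.161
  n-decane: x = 0.191, y = 0.029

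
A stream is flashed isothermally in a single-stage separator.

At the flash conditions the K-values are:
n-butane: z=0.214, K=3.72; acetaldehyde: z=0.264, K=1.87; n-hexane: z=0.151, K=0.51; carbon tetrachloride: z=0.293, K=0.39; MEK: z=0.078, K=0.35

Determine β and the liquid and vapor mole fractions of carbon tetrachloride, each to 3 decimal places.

β = 0.468, x_carbon tetrachloride = 0.410, y_carbon tetrachloride = 0.160

Rachford–Rice: g(β) = Σ zᵢ(Kᵢ−1)/(1+β(Kᵢ−1)) = 0.
g(0) = ΣzᵢKᵢ − 1 = 0.508 and g(1) = 1 − Σzᵢ/Kᵢ = -0.469, so a root lies in (0, 1).
Iterate (Newton) starting at β = 0.5:
  β = 0.500: g = -0.0236, g' = -0.743 → β = 0.468
Converged at β = 0.468.
Compositions from xᵢ = zᵢ/(1+β(Kᵢ−1)), yᵢ = Kᵢxᵢ:
  n-butane: x = 0.094, y = 0.350
  acetaldehyde: x = 0.188, y = 0.351
  n-hexane: x = 0.196, y = 0.100
  carbon tetrachloride: x = 0.410, y = 0.160
  MEK: x = 0.112, y = 0.039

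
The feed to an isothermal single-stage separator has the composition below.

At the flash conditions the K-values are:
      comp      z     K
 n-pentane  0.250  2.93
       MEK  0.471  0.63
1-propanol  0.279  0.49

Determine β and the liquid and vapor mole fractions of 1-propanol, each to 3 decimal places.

β = 0.202, x_1-propanol = 0.311, y_1-propanol = 0.152

Material balance + equilibrium reduce to Σ zᵢ(Kᵢ−1)/(1+β(Kᵢ−1)) = 0.
Check two-phase: ΣzᵢKᵢ = 1.166 > 1 and Σzᵢ/Kᵢ = 1.402 > 1, so g(0) = 0.166 > 0 and g(1) = -0.402 < 0.
Iterate (Newton) starting at β = 0.5:
  β = 0.500: g = -0.1593, g' = -0.469 → β = 0.160
  β = 0.160: g = 0.0282, g' = -0.702 → β = 0.201
  β = 0.201: g = 0.0011, g' = -0.649 → β = 0.202
Converged at β = 0.202.
Compositions from xᵢ = zᵢ/(1+β(Kᵢ−1)), yᵢ = Kᵢxᵢ:
  n-pentane: x = 0.180, y = 0.527
  MEK: x = 0.509, y = 0.321
  1-propanol: x = 0.311, y = 0.152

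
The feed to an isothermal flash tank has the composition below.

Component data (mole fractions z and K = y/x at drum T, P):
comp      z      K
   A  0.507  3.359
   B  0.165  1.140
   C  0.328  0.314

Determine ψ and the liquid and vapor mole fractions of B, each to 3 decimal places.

Rachford–Rice: g(ψ) = Σ zᵢ(Kᵢ−1)/(1+ψ(Kᵢ−1)) = 0.
g(0) = ΣzᵢKᵢ − 1 = 0.994 and g(1) = 1 − Σzᵢ/Kᵢ = -0.340, so a root lies in (0, 1).
Newton iteration, ψ⁰ = 0.49:
  ψ = 0.490: g = 0.2374, g' = -0.960 → ψ = 0.737
  ψ = 0.737: g = 0.0023, g' = -1.011 → ψ = 0.740
Converged at ψ = 0.740.
Compositions from xᵢ = zᵢ/(1+ψ(Kᵢ−1)), yᵢ = Kᵢxᵢ:
  A: x = 0.185, y = 0.621
  B: x = 0.150, y = 0.170
  C: x = 0.666, y = 0.209

ψ = 0.740, x_B = 0.150, y_B = 0.170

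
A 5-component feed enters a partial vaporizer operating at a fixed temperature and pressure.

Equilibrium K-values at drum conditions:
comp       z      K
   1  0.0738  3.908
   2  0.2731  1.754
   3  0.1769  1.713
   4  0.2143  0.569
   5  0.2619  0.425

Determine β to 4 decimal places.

β = 0.5019

Rachford–Rice: g(β) = Σ zᵢ(Kᵢ−1)/(1+β(Kᵢ−1)) = 0.
g(0) = ΣzᵢKᵢ − 1 = 0.3037 and g(1) = 1 − Σzᵢ/Kᵢ = -0.2707, so a root lies in (0, 1).
Newton iteration, β⁰ = 0.49:
  β = 0.4900: g = 0.00558, g' = -0.4701 → β = 0.5019
Converged at β = 0.5019.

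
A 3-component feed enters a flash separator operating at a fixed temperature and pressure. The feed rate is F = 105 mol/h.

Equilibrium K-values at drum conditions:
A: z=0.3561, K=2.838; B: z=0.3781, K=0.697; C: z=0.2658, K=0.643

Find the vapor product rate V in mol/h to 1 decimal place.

Rachford–Rice: g(ψ) = Σ zᵢ(Kᵢ−1)/(1+ψ(Kᵢ−1)) = 0.
Check two-phase: ΣzᵢKᵢ = 1.4451 > 1 and Σzᵢ/Kᵢ = 1.0813 > 1, so g(0) = 0.4451 > 0 and g(1) = -0.0813 < 0.
Newton–Raphson from ψ = 0.5:
  ψ = 0.5000: g = 0.09054, g' = -0.4251 → ψ = 0.7130
  ψ = 0.7130: g = 0.00985, g' = -0.3428 → ψ = 0.7417
  ψ = 0.7417: g = 0.00010, g' = -0.3358 → ψ = 0.7420
Converged at ψ = 0.7420.
Then V = ψ·F = 0.7420·105 = 77.9 mol/h and L = F − V = 27.1 mol/h.

V = 77.9 mol/h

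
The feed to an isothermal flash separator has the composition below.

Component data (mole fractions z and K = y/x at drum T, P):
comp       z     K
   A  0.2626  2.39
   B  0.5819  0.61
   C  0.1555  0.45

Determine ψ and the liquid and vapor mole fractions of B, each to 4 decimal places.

ψ = 0.0886, x_B = 0.6027, y_B = 0.3677

Let ψ = V/F and solve Σ zᵢ(Kᵢ−1)/(1+ψ(Kᵢ−1)) = 0.
g(0) = ΣzᵢKᵢ − 1 = 0.0525 and g(1) = 1 − Σzᵢ/Kᵢ = -0.4094, so a root lies in (0, 1).
Newton–Raphson from ψ = 0.45:
  ψ = 0.4500: g = -0.16435, g' = -0.4053 → ψ = 0.0445
  ψ = 0.0445: g = 0.02514, g' = -0.5911 → ψ = 0.0870
  ψ = 0.0870: g = 0.00089, g' = -0.5505 → ψ = 0.0886
Converged at ψ = 0.0886.
Compositions from xᵢ = zᵢ/(1+ψ(Kᵢ−1)), yᵢ = Kᵢxᵢ:
  A: x = 0.2338, y = 0.5588
  B: x = 0.6027, y = 0.3677
  C: x = 0.1635, y = 0.0736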